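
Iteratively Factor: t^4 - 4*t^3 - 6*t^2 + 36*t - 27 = (t - 3)*(t^3 - t^2 - 9*t + 9) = (t - 3)*(t - 1)*(t^2 - 9) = (t - 3)^2*(t - 1)*(t + 3)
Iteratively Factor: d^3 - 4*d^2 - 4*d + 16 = (d + 2)*(d^2 - 6*d + 8) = (d - 4)*(d + 2)*(d - 2)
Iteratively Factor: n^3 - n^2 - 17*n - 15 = (n + 3)*(n^2 - 4*n - 5) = (n - 5)*(n + 3)*(n + 1)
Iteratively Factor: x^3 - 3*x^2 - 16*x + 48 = (x - 4)*(x^2 + x - 12) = (x - 4)*(x - 3)*(x + 4)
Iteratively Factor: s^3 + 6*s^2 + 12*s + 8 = (s + 2)*(s^2 + 4*s + 4) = (s + 2)^2*(s + 2)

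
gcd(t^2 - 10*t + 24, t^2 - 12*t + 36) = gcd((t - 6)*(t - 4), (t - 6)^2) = t - 6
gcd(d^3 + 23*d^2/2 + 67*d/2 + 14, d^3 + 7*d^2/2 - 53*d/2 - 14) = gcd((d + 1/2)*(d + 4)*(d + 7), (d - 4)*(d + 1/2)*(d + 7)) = d^2 + 15*d/2 + 7/2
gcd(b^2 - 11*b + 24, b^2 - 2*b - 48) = b - 8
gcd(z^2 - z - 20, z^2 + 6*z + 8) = z + 4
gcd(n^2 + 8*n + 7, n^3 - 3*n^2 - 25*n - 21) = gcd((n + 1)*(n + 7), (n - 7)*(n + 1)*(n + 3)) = n + 1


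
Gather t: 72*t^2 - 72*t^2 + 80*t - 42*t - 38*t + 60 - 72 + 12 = 0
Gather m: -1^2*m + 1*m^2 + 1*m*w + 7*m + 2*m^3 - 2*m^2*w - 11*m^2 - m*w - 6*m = 2*m^3 + m^2*(-2*w - 10)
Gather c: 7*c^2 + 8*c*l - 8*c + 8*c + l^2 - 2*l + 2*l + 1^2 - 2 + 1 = 7*c^2 + 8*c*l + l^2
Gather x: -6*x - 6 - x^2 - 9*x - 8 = -x^2 - 15*x - 14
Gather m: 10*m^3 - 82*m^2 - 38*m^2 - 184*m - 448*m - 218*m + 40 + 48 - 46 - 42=10*m^3 - 120*m^2 - 850*m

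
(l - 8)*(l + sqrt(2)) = l^2 - 8*l + sqrt(2)*l - 8*sqrt(2)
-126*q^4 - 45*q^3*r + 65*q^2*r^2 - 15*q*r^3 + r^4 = (-7*q + r)*(-6*q + r)*(-3*q + r)*(q + r)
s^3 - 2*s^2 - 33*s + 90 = (s - 5)*(s - 3)*(s + 6)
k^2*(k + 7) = k^3 + 7*k^2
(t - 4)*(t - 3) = t^2 - 7*t + 12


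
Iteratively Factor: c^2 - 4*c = (c - 4)*(c)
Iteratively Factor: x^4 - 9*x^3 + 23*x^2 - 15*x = (x)*(x^3 - 9*x^2 + 23*x - 15) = x*(x - 5)*(x^2 - 4*x + 3) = x*(x - 5)*(x - 3)*(x - 1)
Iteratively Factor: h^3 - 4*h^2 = (h - 4)*(h^2) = h*(h - 4)*(h)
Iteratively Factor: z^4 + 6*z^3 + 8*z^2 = (z + 4)*(z^3 + 2*z^2) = z*(z + 4)*(z^2 + 2*z) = z^2*(z + 4)*(z + 2)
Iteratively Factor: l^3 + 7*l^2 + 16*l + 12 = (l + 2)*(l^2 + 5*l + 6) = (l + 2)*(l + 3)*(l + 2)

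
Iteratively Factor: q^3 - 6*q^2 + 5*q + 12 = (q - 4)*(q^2 - 2*q - 3) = (q - 4)*(q + 1)*(q - 3)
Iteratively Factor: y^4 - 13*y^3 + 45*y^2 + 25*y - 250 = (y - 5)*(y^3 - 8*y^2 + 5*y + 50) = (y - 5)*(y + 2)*(y^2 - 10*y + 25) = (y - 5)^2*(y + 2)*(y - 5)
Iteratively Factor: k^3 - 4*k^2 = (k)*(k^2 - 4*k) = k*(k - 4)*(k)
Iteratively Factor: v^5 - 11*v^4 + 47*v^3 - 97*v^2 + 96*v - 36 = (v - 3)*(v^4 - 8*v^3 + 23*v^2 - 28*v + 12) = (v - 3)^2*(v^3 - 5*v^2 + 8*v - 4) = (v - 3)^2*(v - 2)*(v^2 - 3*v + 2) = (v - 3)^2*(v - 2)^2*(v - 1)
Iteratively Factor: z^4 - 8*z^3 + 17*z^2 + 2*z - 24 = (z - 3)*(z^3 - 5*z^2 + 2*z + 8) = (z - 3)*(z + 1)*(z^2 - 6*z + 8) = (z - 3)*(z - 2)*(z + 1)*(z - 4)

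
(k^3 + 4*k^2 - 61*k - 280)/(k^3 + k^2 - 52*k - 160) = (k + 7)/(k + 4)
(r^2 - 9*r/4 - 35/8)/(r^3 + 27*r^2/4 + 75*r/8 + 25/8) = (2*r - 7)/(2*r^2 + 11*r + 5)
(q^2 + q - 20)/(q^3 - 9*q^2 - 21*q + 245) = (q - 4)/(q^2 - 14*q + 49)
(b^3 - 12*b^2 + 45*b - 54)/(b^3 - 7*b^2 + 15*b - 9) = (b - 6)/(b - 1)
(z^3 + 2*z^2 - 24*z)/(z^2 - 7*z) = (z^2 + 2*z - 24)/(z - 7)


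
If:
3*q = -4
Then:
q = -4/3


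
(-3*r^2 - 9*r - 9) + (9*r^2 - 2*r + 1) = 6*r^2 - 11*r - 8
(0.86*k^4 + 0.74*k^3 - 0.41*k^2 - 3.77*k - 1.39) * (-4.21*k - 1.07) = -3.6206*k^5 - 4.0356*k^4 + 0.9343*k^3 + 16.3104*k^2 + 9.8858*k + 1.4873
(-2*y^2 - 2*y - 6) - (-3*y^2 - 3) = y^2 - 2*y - 3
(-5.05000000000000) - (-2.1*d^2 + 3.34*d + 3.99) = 2.1*d^2 - 3.34*d - 9.04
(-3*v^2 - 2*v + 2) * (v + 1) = -3*v^3 - 5*v^2 + 2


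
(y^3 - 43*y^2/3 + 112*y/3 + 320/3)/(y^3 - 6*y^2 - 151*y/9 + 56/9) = 3*(3*y^2 - 19*y - 40)/(9*y^2 + 18*y - 7)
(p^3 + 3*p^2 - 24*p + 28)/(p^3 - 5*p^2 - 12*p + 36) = (p^2 + 5*p - 14)/(p^2 - 3*p - 18)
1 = 1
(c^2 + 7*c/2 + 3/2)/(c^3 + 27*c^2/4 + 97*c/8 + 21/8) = 4*(2*c + 1)/(8*c^2 + 30*c + 7)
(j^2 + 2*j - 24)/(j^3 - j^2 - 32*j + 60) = (j - 4)/(j^2 - 7*j + 10)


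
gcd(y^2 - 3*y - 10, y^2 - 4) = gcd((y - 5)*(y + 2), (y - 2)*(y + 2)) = y + 2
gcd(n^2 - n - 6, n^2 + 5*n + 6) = n + 2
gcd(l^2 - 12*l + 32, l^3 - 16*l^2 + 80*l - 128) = l^2 - 12*l + 32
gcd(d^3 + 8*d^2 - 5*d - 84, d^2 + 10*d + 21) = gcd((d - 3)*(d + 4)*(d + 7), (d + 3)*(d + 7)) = d + 7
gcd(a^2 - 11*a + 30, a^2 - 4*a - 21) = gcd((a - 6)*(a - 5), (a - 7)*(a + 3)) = 1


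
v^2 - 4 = (v - 2)*(v + 2)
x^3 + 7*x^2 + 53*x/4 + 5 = (x + 1/2)*(x + 5/2)*(x + 4)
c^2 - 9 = (c - 3)*(c + 3)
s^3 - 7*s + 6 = (s - 2)*(s - 1)*(s + 3)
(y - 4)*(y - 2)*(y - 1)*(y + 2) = y^4 - 5*y^3 + 20*y - 16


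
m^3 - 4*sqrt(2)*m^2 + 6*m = m*(m - 3*sqrt(2))*(m - sqrt(2))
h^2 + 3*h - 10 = (h - 2)*(h + 5)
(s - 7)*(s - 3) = s^2 - 10*s + 21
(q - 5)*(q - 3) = q^2 - 8*q + 15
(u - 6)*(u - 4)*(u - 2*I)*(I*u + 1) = I*u^4 + 3*u^3 - 10*I*u^3 - 30*u^2 + 22*I*u^2 + 72*u + 20*I*u - 48*I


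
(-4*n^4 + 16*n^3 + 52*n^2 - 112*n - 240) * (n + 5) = -4*n^5 - 4*n^4 + 132*n^3 + 148*n^2 - 800*n - 1200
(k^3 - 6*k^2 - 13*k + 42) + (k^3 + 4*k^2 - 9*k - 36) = 2*k^3 - 2*k^2 - 22*k + 6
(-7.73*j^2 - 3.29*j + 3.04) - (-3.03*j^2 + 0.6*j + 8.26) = -4.7*j^2 - 3.89*j - 5.22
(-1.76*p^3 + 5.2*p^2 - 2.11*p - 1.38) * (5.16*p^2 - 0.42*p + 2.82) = -9.0816*p^5 + 27.5712*p^4 - 18.0348*p^3 + 8.4294*p^2 - 5.3706*p - 3.8916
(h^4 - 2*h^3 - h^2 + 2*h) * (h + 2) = h^5 - 5*h^3 + 4*h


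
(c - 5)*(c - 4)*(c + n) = c^3 + c^2*n - 9*c^2 - 9*c*n + 20*c + 20*n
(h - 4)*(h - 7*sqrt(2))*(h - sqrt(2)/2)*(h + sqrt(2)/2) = h^4 - 7*sqrt(2)*h^3 - 4*h^3 - h^2/2 + 28*sqrt(2)*h^2 + 2*h + 7*sqrt(2)*h/2 - 14*sqrt(2)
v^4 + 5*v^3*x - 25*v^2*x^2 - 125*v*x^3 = v*(v - 5*x)*(v + 5*x)^2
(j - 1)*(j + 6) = j^2 + 5*j - 6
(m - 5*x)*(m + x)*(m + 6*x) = m^3 + 2*m^2*x - 29*m*x^2 - 30*x^3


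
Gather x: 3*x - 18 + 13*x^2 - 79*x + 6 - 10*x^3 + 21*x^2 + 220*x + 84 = -10*x^3 + 34*x^2 + 144*x + 72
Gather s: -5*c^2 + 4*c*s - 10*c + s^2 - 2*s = -5*c^2 - 10*c + s^2 + s*(4*c - 2)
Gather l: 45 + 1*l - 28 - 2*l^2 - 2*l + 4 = -2*l^2 - l + 21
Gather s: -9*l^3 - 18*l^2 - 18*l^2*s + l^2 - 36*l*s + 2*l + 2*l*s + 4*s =-9*l^3 - 17*l^2 + 2*l + s*(-18*l^2 - 34*l + 4)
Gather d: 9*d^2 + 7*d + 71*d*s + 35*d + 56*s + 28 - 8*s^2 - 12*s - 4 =9*d^2 + d*(71*s + 42) - 8*s^2 + 44*s + 24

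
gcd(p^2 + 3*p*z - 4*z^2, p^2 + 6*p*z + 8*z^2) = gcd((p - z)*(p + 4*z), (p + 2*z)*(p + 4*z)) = p + 4*z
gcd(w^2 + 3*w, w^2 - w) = w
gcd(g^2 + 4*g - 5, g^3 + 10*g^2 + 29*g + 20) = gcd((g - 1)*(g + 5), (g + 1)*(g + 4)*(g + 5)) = g + 5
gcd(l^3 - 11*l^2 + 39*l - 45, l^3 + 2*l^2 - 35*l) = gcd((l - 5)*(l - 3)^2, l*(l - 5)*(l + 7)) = l - 5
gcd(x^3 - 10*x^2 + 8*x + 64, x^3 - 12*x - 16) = x^2 - 2*x - 8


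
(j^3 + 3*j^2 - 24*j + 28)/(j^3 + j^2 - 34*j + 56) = (j - 2)/(j - 4)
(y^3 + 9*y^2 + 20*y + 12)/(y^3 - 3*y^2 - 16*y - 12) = (y + 6)/(y - 6)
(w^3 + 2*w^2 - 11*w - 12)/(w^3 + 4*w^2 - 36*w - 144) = (w^2 - 2*w - 3)/(w^2 - 36)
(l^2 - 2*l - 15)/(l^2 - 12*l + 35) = (l + 3)/(l - 7)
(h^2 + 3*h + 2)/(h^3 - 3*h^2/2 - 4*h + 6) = 2*(h + 1)/(2*h^2 - 7*h + 6)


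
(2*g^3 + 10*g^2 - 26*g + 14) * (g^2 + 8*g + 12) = 2*g^5 + 26*g^4 + 78*g^3 - 74*g^2 - 200*g + 168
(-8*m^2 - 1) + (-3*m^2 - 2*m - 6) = -11*m^2 - 2*m - 7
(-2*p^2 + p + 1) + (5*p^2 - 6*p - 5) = 3*p^2 - 5*p - 4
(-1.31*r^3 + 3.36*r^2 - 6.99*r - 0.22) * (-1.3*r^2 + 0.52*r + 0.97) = 1.703*r^5 - 5.0492*r^4 + 9.5635*r^3 - 0.0896000000000003*r^2 - 6.8947*r - 0.2134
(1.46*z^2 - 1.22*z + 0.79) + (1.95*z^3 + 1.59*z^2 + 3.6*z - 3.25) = 1.95*z^3 + 3.05*z^2 + 2.38*z - 2.46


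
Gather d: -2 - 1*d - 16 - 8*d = -9*d - 18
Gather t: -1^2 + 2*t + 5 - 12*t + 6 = 10 - 10*t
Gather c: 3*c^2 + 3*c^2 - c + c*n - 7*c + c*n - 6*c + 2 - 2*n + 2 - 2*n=6*c^2 + c*(2*n - 14) - 4*n + 4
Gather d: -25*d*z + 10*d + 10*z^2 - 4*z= d*(10 - 25*z) + 10*z^2 - 4*z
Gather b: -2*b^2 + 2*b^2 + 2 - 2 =0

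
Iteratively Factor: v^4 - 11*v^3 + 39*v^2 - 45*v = (v - 5)*(v^3 - 6*v^2 + 9*v) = (v - 5)*(v - 3)*(v^2 - 3*v) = v*(v - 5)*(v - 3)*(v - 3)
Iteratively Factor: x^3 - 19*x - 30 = (x - 5)*(x^2 + 5*x + 6) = (x - 5)*(x + 2)*(x + 3)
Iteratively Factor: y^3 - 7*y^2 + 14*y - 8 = (y - 2)*(y^2 - 5*y + 4) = (y - 4)*(y - 2)*(y - 1)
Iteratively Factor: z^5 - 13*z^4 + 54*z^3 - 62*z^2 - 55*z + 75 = (z - 5)*(z^4 - 8*z^3 + 14*z^2 + 8*z - 15) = (z - 5)^2*(z^3 - 3*z^2 - z + 3) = (z - 5)^2*(z + 1)*(z^2 - 4*z + 3) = (z - 5)^2*(z - 1)*(z + 1)*(z - 3)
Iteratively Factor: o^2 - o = (o - 1)*(o)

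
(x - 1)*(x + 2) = x^2 + x - 2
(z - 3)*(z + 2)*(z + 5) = z^3 + 4*z^2 - 11*z - 30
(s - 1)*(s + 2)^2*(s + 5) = s^4 + 8*s^3 + 15*s^2 - 4*s - 20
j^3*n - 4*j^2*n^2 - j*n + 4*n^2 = (j - 1)*(j - 4*n)*(j*n + n)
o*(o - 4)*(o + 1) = o^3 - 3*o^2 - 4*o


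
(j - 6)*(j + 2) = j^2 - 4*j - 12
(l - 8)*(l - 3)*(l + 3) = l^3 - 8*l^2 - 9*l + 72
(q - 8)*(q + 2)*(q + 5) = q^3 - q^2 - 46*q - 80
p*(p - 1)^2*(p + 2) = p^4 - 3*p^2 + 2*p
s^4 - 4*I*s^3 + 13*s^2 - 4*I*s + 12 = (s - 6*I)*(s - I)*(s + I)*(s + 2*I)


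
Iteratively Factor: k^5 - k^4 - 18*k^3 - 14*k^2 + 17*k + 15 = (k - 1)*(k^4 - 18*k^2 - 32*k - 15) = (k - 1)*(k + 1)*(k^3 - k^2 - 17*k - 15) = (k - 5)*(k - 1)*(k + 1)*(k^2 + 4*k + 3) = (k - 5)*(k - 1)*(k + 1)^2*(k + 3)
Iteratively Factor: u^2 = (u)*(u)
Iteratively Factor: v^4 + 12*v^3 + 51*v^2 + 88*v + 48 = (v + 3)*(v^3 + 9*v^2 + 24*v + 16) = (v + 3)*(v + 4)*(v^2 + 5*v + 4) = (v + 1)*(v + 3)*(v + 4)*(v + 4)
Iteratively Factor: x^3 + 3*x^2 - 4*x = (x)*(x^2 + 3*x - 4) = x*(x - 1)*(x + 4)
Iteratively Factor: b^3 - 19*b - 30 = (b - 5)*(b^2 + 5*b + 6) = (b - 5)*(b + 2)*(b + 3)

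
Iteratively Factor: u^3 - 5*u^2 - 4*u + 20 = (u - 5)*(u^2 - 4) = (u - 5)*(u - 2)*(u + 2)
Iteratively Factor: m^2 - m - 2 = (m - 2)*(m + 1)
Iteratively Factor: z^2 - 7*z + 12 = (z - 4)*(z - 3)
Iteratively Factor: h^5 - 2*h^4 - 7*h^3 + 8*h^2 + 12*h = (h)*(h^4 - 2*h^3 - 7*h^2 + 8*h + 12) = h*(h + 1)*(h^3 - 3*h^2 - 4*h + 12) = h*(h + 1)*(h + 2)*(h^2 - 5*h + 6) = h*(h - 2)*(h + 1)*(h + 2)*(h - 3)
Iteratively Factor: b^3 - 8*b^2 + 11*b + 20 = (b - 5)*(b^2 - 3*b - 4) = (b - 5)*(b + 1)*(b - 4)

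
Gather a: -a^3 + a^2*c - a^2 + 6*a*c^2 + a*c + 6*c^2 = -a^3 + a^2*(c - 1) + a*(6*c^2 + c) + 6*c^2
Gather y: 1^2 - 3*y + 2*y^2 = 2*y^2 - 3*y + 1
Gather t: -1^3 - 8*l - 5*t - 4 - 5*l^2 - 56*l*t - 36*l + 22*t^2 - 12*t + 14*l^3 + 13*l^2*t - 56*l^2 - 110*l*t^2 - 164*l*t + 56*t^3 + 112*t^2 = 14*l^3 - 61*l^2 - 44*l + 56*t^3 + t^2*(134 - 110*l) + t*(13*l^2 - 220*l - 17) - 5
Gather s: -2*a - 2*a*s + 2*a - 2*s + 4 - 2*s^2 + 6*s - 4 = -2*s^2 + s*(4 - 2*a)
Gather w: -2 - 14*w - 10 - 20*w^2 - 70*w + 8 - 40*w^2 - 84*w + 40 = -60*w^2 - 168*w + 36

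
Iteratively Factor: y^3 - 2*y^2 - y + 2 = (y + 1)*(y^2 - 3*y + 2) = (y - 1)*(y + 1)*(y - 2)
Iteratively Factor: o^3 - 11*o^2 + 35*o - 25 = (o - 1)*(o^2 - 10*o + 25) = (o - 5)*(o - 1)*(o - 5)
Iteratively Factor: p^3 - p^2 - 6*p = (p - 3)*(p^2 + 2*p) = (p - 3)*(p + 2)*(p)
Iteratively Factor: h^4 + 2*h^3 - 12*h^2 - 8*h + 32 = (h + 4)*(h^3 - 2*h^2 - 4*h + 8) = (h + 2)*(h + 4)*(h^2 - 4*h + 4) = (h - 2)*(h + 2)*(h + 4)*(h - 2)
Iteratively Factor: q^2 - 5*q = (q - 5)*(q)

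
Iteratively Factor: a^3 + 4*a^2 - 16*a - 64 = (a + 4)*(a^2 - 16) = (a + 4)^2*(a - 4)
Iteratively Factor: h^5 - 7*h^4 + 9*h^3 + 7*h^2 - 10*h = (h - 5)*(h^4 - 2*h^3 - h^2 + 2*h) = (h - 5)*(h - 2)*(h^3 - h) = h*(h - 5)*(h - 2)*(h^2 - 1) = h*(h - 5)*(h - 2)*(h + 1)*(h - 1)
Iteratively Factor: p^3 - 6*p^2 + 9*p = (p)*(p^2 - 6*p + 9) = p*(p - 3)*(p - 3)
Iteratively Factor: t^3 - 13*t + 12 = (t + 4)*(t^2 - 4*t + 3) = (t - 1)*(t + 4)*(t - 3)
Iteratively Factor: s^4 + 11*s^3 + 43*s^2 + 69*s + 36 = (s + 3)*(s^3 + 8*s^2 + 19*s + 12) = (s + 3)^2*(s^2 + 5*s + 4) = (s + 1)*(s + 3)^2*(s + 4)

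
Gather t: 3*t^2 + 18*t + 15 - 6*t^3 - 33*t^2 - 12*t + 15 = -6*t^3 - 30*t^2 + 6*t + 30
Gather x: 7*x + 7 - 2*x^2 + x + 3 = -2*x^2 + 8*x + 10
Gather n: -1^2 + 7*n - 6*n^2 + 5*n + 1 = -6*n^2 + 12*n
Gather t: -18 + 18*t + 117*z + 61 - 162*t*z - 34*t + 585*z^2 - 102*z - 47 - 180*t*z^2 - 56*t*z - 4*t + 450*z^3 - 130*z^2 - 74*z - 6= t*(-180*z^2 - 218*z - 20) + 450*z^3 + 455*z^2 - 59*z - 10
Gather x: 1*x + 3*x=4*x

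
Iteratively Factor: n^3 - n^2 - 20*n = (n - 5)*(n^2 + 4*n) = (n - 5)*(n + 4)*(n)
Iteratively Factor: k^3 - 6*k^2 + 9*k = (k - 3)*(k^2 - 3*k) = (k - 3)^2*(k)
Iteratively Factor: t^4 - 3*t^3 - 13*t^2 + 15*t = (t - 5)*(t^3 + 2*t^2 - 3*t) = (t - 5)*(t + 3)*(t^2 - t) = t*(t - 5)*(t + 3)*(t - 1)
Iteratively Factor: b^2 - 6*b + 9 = (b - 3)*(b - 3)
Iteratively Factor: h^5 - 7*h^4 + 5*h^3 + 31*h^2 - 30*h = (h - 1)*(h^4 - 6*h^3 - h^2 + 30*h) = h*(h - 1)*(h^3 - 6*h^2 - h + 30) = h*(h - 5)*(h - 1)*(h^2 - h - 6) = h*(h - 5)*(h - 1)*(h + 2)*(h - 3)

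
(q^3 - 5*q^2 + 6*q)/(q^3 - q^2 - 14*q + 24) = q/(q + 4)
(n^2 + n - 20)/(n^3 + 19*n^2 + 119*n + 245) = (n - 4)/(n^2 + 14*n + 49)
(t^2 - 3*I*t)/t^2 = (t - 3*I)/t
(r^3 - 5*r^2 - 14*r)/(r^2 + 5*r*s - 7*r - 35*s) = r*(r + 2)/(r + 5*s)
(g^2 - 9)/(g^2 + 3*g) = (g - 3)/g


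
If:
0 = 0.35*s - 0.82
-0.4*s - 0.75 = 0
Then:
No Solution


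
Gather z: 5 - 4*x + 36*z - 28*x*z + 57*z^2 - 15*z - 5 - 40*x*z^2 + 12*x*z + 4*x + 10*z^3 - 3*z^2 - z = 10*z^3 + z^2*(54 - 40*x) + z*(20 - 16*x)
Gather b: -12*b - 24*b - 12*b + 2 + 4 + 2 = 8 - 48*b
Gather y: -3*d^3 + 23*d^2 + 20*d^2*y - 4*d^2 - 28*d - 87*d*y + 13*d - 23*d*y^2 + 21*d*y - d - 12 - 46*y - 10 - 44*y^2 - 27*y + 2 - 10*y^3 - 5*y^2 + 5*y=-3*d^3 + 19*d^2 - 16*d - 10*y^3 + y^2*(-23*d - 49) + y*(20*d^2 - 66*d - 68) - 20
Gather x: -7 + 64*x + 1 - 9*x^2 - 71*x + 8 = -9*x^2 - 7*x + 2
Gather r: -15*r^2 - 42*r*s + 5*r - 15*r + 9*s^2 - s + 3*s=-15*r^2 + r*(-42*s - 10) + 9*s^2 + 2*s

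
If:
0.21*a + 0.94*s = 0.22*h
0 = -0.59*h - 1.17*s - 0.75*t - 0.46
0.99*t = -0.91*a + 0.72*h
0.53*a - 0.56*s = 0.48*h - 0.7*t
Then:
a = 0.58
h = 0.07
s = -0.11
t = -0.49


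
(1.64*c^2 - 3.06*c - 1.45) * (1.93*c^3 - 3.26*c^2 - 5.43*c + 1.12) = 3.1652*c^5 - 11.2522*c^4 - 1.7281*c^3 + 23.1796*c^2 + 4.4463*c - 1.624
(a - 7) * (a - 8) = a^2 - 15*a + 56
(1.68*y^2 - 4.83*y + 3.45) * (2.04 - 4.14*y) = -6.9552*y^3 + 23.4234*y^2 - 24.1362*y + 7.038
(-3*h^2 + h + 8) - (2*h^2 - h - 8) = -5*h^2 + 2*h + 16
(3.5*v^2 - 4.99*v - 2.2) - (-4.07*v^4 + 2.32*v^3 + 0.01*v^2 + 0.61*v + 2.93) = 4.07*v^4 - 2.32*v^3 + 3.49*v^2 - 5.6*v - 5.13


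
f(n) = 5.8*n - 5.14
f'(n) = 5.80000000000000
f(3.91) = 17.54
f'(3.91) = 5.80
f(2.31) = 8.26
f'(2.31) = 5.80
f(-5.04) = -34.37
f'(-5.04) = 5.80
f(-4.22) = -29.62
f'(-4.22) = 5.80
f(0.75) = -0.79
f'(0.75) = 5.80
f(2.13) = 7.21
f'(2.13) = 5.80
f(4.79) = 22.64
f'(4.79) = 5.80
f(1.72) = 4.84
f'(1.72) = 5.80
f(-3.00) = -22.54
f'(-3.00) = 5.80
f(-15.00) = -92.14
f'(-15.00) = 5.80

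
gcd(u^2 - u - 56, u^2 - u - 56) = u^2 - u - 56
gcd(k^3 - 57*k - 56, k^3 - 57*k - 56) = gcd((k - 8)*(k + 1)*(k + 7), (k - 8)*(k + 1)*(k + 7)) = k^3 - 57*k - 56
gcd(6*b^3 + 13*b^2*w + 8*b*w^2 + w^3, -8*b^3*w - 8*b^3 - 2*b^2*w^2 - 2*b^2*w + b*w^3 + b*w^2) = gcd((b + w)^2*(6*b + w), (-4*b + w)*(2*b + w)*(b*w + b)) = 1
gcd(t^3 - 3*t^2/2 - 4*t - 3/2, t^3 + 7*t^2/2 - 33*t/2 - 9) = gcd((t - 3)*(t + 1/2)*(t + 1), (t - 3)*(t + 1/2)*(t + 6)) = t^2 - 5*t/2 - 3/2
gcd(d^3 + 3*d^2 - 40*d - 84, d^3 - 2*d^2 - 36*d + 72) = d - 6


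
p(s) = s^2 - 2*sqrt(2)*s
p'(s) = 2*s - 2*sqrt(2)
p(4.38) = 6.80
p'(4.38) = 5.93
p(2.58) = -0.64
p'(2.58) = 2.33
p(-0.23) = 0.70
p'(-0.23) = -3.29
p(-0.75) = 2.68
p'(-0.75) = -4.33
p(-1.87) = 8.79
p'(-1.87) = -6.57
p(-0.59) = 2.02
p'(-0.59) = -4.01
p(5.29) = 13.02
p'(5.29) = 7.75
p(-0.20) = 0.61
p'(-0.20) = -3.23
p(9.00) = 55.54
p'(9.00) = 15.17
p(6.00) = 19.03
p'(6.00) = 9.17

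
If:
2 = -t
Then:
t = -2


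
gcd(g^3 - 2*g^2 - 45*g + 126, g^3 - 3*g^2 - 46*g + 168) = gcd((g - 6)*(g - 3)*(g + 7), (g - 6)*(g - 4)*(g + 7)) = g^2 + g - 42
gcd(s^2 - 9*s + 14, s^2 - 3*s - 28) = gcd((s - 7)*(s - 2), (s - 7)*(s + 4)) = s - 7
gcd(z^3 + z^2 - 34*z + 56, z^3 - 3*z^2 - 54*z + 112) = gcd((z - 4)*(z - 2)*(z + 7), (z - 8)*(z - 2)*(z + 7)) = z^2 + 5*z - 14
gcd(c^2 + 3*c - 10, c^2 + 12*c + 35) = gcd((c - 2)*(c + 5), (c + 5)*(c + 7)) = c + 5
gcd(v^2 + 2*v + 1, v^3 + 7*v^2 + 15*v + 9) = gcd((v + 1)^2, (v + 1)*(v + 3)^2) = v + 1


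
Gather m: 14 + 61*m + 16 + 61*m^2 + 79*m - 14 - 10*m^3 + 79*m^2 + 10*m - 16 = -10*m^3 + 140*m^2 + 150*m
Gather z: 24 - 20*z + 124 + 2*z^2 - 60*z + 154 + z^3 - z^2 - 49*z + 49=z^3 + z^2 - 129*z + 351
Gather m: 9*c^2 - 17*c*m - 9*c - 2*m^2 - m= 9*c^2 - 9*c - 2*m^2 + m*(-17*c - 1)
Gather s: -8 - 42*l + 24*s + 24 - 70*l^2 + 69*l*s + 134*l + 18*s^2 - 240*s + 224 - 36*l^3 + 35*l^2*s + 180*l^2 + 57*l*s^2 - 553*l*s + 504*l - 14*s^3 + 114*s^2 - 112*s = -36*l^3 + 110*l^2 + 596*l - 14*s^3 + s^2*(57*l + 132) + s*(35*l^2 - 484*l - 328) + 240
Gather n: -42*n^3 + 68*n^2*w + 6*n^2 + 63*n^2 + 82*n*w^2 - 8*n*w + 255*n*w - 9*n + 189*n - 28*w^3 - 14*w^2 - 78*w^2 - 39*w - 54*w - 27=-42*n^3 + n^2*(68*w + 69) + n*(82*w^2 + 247*w + 180) - 28*w^3 - 92*w^2 - 93*w - 27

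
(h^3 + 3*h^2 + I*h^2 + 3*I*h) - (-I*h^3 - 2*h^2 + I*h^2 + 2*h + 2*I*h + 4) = h^3 + I*h^3 + 5*h^2 - 2*h + I*h - 4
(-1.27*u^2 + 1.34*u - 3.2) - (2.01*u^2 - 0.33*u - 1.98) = -3.28*u^2 + 1.67*u - 1.22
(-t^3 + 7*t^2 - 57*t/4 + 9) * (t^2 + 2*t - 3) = -t^5 + 5*t^4 + 11*t^3/4 - 81*t^2/2 + 243*t/4 - 27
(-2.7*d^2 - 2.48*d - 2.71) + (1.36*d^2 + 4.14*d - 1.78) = -1.34*d^2 + 1.66*d - 4.49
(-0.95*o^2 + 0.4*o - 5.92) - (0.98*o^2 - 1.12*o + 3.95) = -1.93*o^2 + 1.52*o - 9.87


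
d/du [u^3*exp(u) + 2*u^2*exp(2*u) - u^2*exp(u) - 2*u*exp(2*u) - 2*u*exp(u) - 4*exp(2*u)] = (u^3 + 4*u^2*exp(u) + 2*u^2 - 4*u - 10*exp(u) - 2)*exp(u)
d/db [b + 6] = 1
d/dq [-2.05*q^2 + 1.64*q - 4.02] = 1.64 - 4.1*q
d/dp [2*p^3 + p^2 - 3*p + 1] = 6*p^2 + 2*p - 3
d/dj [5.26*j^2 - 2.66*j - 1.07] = 10.52*j - 2.66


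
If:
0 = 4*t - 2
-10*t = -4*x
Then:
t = 1/2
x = 5/4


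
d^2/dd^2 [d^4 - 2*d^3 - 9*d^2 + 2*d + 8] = 12*d^2 - 12*d - 18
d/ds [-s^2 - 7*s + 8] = -2*s - 7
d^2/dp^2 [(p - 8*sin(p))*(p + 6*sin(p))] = 2*p*sin(p) + 192*sin(p)^2 - 4*cos(p) - 94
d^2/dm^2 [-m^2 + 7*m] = -2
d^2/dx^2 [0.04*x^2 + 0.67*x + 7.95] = 0.0800000000000000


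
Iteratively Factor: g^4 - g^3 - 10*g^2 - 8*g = (g - 4)*(g^3 + 3*g^2 + 2*g) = (g - 4)*(g + 1)*(g^2 + 2*g) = g*(g - 4)*(g + 1)*(g + 2)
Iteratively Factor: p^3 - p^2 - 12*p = (p - 4)*(p^2 + 3*p) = p*(p - 4)*(p + 3)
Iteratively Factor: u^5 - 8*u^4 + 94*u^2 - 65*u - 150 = (u - 5)*(u^4 - 3*u^3 - 15*u^2 + 19*u + 30) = (u - 5)^2*(u^3 + 2*u^2 - 5*u - 6) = (u - 5)^2*(u + 1)*(u^2 + u - 6) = (u - 5)^2*(u + 1)*(u + 3)*(u - 2)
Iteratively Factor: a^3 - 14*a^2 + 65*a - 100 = (a - 5)*(a^2 - 9*a + 20) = (a - 5)^2*(a - 4)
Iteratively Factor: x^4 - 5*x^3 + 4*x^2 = (x)*(x^3 - 5*x^2 + 4*x) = x*(x - 4)*(x^2 - x) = x*(x - 4)*(x - 1)*(x)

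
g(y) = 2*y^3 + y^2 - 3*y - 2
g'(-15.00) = 1317.00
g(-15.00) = -6482.00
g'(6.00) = 225.00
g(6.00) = 448.00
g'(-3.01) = 45.34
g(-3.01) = -38.45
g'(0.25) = -2.12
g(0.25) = -2.66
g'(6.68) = 278.09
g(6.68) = 618.74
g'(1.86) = 21.48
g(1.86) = 8.75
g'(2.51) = 39.82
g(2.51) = 28.40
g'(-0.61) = -1.99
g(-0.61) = -0.25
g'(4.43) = 123.61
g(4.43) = 178.21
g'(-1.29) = 4.40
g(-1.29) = -0.76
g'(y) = 6*y^2 + 2*y - 3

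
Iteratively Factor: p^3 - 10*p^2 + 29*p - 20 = (p - 1)*(p^2 - 9*p + 20) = (p - 4)*(p - 1)*(p - 5)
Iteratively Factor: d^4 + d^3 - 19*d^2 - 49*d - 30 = (d + 3)*(d^3 - 2*d^2 - 13*d - 10) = (d + 2)*(d + 3)*(d^2 - 4*d - 5) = (d + 1)*(d + 2)*(d + 3)*(d - 5)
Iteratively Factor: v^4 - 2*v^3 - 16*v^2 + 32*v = (v - 2)*(v^3 - 16*v) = v*(v - 2)*(v^2 - 16) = v*(v - 2)*(v + 4)*(v - 4)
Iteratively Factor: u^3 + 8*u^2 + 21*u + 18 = (u + 2)*(u^2 + 6*u + 9) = (u + 2)*(u + 3)*(u + 3)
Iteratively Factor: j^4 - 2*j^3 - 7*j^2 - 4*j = (j + 1)*(j^3 - 3*j^2 - 4*j) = j*(j + 1)*(j^2 - 3*j - 4) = j*(j + 1)^2*(j - 4)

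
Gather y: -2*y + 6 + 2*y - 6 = 0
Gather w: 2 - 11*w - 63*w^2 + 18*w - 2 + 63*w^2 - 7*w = 0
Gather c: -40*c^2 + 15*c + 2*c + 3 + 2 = -40*c^2 + 17*c + 5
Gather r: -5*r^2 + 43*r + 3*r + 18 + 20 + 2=-5*r^2 + 46*r + 40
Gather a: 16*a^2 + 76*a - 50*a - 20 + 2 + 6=16*a^2 + 26*a - 12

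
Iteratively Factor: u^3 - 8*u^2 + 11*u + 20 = (u - 5)*(u^2 - 3*u - 4) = (u - 5)*(u + 1)*(u - 4)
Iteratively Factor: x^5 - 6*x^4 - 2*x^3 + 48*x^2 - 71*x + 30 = (x - 2)*(x^4 - 4*x^3 - 10*x^2 + 28*x - 15) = (x - 5)*(x - 2)*(x^3 + x^2 - 5*x + 3) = (x - 5)*(x - 2)*(x + 3)*(x^2 - 2*x + 1) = (x - 5)*(x - 2)*(x - 1)*(x + 3)*(x - 1)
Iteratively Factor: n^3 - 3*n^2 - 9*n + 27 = (n - 3)*(n^2 - 9) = (n - 3)^2*(n + 3)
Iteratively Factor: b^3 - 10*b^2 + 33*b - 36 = (b - 3)*(b^2 - 7*b + 12) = (b - 4)*(b - 3)*(b - 3)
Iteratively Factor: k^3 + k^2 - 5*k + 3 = (k - 1)*(k^2 + 2*k - 3) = (k - 1)*(k + 3)*(k - 1)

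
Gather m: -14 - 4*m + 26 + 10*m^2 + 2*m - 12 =10*m^2 - 2*m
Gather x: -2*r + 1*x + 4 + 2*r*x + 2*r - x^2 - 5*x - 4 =-x^2 + x*(2*r - 4)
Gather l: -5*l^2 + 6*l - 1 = -5*l^2 + 6*l - 1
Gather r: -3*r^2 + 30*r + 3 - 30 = -3*r^2 + 30*r - 27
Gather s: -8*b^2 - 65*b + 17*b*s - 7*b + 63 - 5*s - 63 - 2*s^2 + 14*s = -8*b^2 - 72*b - 2*s^2 + s*(17*b + 9)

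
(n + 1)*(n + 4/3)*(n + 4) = n^3 + 19*n^2/3 + 32*n/3 + 16/3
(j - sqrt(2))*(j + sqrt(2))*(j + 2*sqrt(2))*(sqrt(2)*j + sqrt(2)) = sqrt(2)*j^4 + sqrt(2)*j^3 + 4*j^3 - 2*sqrt(2)*j^2 + 4*j^2 - 8*j - 2*sqrt(2)*j - 8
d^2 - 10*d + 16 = (d - 8)*(d - 2)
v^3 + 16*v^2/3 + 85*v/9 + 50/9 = (v + 5/3)^2*(v + 2)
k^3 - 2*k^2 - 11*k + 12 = (k - 4)*(k - 1)*(k + 3)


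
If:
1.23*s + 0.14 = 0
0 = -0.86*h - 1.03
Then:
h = -1.20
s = -0.11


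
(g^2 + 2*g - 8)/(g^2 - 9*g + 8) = (g^2 + 2*g - 8)/(g^2 - 9*g + 8)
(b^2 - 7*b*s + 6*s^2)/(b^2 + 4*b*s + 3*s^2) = (b^2 - 7*b*s + 6*s^2)/(b^2 + 4*b*s + 3*s^2)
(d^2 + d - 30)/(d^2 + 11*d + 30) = (d - 5)/(d + 5)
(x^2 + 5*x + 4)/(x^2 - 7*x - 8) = (x + 4)/(x - 8)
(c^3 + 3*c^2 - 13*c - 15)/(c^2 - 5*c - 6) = (c^2 + 2*c - 15)/(c - 6)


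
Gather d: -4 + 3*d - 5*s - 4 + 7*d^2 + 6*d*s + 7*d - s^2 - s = 7*d^2 + d*(6*s + 10) - s^2 - 6*s - 8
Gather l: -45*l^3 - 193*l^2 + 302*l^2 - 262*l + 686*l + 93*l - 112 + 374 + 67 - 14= -45*l^3 + 109*l^2 + 517*l + 315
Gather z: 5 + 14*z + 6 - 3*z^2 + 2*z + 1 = -3*z^2 + 16*z + 12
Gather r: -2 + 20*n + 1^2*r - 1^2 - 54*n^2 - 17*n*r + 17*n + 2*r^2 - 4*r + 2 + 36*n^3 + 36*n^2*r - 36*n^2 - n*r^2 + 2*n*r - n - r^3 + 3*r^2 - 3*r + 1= 36*n^3 - 90*n^2 + 36*n - r^3 + r^2*(5 - n) + r*(36*n^2 - 15*n - 6)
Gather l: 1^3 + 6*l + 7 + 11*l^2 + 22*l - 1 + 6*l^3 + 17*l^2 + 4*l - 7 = 6*l^3 + 28*l^2 + 32*l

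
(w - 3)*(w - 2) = w^2 - 5*w + 6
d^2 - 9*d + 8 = (d - 8)*(d - 1)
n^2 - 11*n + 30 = (n - 6)*(n - 5)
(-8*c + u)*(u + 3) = -8*c*u - 24*c + u^2 + 3*u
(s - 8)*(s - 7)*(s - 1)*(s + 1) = s^4 - 15*s^3 + 55*s^2 + 15*s - 56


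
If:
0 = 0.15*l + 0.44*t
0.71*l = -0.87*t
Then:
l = 0.00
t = 0.00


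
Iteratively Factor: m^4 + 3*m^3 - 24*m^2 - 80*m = (m + 4)*(m^3 - m^2 - 20*m) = (m + 4)^2*(m^2 - 5*m) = m*(m + 4)^2*(m - 5)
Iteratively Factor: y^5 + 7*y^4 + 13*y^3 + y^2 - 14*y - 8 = (y + 1)*(y^4 + 6*y^3 + 7*y^2 - 6*y - 8) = (y + 1)*(y + 4)*(y^3 + 2*y^2 - y - 2) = (y + 1)^2*(y + 4)*(y^2 + y - 2) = (y + 1)^2*(y + 2)*(y + 4)*(y - 1)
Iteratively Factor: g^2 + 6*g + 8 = (g + 4)*(g + 2)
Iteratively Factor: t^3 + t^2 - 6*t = (t - 2)*(t^2 + 3*t) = t*(t - 2)*(t + 3)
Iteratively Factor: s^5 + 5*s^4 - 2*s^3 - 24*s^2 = (s + 3)*(s^4 + 2*s^3 - 8*s^2) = s*(s + 3)*(s^3 + 2*s^2 - 8*s) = s*(s - 2)*(s + 3)*(s^2 + 4*s) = s*(s - 2)*(s + 3)*(s + 4)*(s)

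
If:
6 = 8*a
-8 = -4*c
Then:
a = 3/4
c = 2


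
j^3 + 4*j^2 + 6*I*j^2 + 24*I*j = j*(j + 4)*(j + 6*I)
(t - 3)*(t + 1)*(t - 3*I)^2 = t^4 - 2*t^3 - 6*I*t^3 - 12*t^2 + 12*I*t^2 + 18*t + 18*I*t + 27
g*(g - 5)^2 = g^3 - 10*g^2 + 25*g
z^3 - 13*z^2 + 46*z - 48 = (z - 8)*(z - 3)*(z - 2)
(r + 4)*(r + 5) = r^2 + 9*r + 20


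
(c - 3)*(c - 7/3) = c^2 - 16*c/3 + 7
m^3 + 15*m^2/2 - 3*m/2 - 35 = (m - 2)*(m + 5/2)*(m + 7)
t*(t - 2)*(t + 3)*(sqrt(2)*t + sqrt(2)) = sqrt(2)*t^4 + 2*sqrt(2)*t^3 - 5*sqrt(2)*t^2 - 6*sqrt(2)*t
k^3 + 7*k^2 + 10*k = k*(k + 2)*(k + 5)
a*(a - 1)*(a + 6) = a^3 + 5*a^2 - 6*a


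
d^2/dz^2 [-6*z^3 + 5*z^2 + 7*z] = 10 - 36*z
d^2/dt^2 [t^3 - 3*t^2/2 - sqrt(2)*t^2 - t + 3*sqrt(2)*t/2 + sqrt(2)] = 6*t - 3 - 2*sqrt(2)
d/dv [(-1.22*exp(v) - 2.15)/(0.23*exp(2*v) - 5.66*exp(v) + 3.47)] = (0.2806*exp(2*v) + 0.989*exp(v) - 16.4024)*exp(v)/(0.0529*exp(4*v) - 2.6036*exp(3*v) + 33.6318*exp(2*v) - 39.2804*exp(v) + 12.0409)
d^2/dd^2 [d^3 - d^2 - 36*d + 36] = 6*d - 2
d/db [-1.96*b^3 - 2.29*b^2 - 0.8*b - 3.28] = -5.88*b^2 - 4.58*b - 0.8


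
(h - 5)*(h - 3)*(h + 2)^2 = h^4 - 4*h^3 - 13*h^2 + 28*h + 60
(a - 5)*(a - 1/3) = a^2 - 16*a/3 + 5/3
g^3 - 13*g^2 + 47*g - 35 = (g - 7)*(g - 5)*(g - 1)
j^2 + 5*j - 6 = (j - 1)*(j + 6)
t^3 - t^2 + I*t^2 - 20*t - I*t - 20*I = (t - 5)*(t + 4)*(t + I)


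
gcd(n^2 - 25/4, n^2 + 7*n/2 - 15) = n - 5/2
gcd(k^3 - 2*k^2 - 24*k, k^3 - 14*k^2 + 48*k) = k^2 - 6*k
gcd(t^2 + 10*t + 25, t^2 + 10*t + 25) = t^2 + 10*t + 25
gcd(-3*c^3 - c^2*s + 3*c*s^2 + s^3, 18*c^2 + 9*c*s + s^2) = 3*c + s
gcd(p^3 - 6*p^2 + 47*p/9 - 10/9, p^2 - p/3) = p - 1/3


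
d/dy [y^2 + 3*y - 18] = 2*y + 3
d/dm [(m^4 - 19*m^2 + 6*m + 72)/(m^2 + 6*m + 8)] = 2*m - 6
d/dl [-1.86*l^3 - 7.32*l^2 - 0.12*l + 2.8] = -5.58*l^2 - 14.64*l - 0.12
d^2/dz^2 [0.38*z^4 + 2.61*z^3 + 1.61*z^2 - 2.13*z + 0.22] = 4.56*z^2 + 15.66*z + 3.22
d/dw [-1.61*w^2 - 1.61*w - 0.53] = -3.22*w - 1.61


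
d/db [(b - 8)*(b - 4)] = 2*b - 12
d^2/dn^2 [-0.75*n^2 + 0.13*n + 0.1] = -1.50000000000000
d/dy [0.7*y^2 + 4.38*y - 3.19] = 1.4*y + 4.38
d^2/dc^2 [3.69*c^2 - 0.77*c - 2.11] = 7.38000000000000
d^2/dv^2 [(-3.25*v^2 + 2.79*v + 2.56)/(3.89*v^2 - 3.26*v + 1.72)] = (2.00801799999999*v^3 + 362.899656*v^2 - 306.790296*v + 32.214992)/(58.863869*v^6 - 147.991938*v^5 + 202.105728*v^4 - 165.518024*v^3 + 89.362944*v^2 - 28.933152*v + 5.088448)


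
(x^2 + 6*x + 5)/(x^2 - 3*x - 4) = (x + 5)/(x - 4)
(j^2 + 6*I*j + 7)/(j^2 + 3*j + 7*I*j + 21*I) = (j - I)/(j + 3)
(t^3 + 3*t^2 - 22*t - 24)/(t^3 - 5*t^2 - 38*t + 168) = (t + 1)/(t - 7)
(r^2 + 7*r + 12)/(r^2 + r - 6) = (r + 4)/(r - 2)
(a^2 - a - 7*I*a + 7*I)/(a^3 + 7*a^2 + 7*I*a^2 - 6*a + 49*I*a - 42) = (a^2 - a*(1 + 7*I) + 7*I)/(a^3 + 7*a^2*(1 + I) + a*(-6 + 49*I) - 42)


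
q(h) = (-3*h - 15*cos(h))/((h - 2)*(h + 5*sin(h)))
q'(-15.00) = -0.06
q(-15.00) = 0.18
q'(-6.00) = 0.17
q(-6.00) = 0.10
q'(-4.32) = -37.27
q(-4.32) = -9.86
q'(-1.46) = -0.74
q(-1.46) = 0.12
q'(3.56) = -1.66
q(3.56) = 1.27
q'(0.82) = -1.84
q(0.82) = 2.40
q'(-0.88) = -1.69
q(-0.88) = -0.51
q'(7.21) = 0.44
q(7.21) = -0.52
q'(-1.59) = -0.67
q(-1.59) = 0.21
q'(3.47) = -1.03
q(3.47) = 1.39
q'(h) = (-3*h - 15*cos(h))*(-5*cos(h) - 1)/((h - 2)*(h + 5*sin(h))^2) - (-3*h - 15*cos(h))/((h - 2)^2*(h + 5*sin(h))) + (15*sin(h) - 3)/((h - 2)*(h + 5*sin(h)))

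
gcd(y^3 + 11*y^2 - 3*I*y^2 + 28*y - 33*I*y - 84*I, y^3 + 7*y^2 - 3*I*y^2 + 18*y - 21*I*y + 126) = y + 7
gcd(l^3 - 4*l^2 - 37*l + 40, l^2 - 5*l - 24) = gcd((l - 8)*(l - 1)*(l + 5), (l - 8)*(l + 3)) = l - 8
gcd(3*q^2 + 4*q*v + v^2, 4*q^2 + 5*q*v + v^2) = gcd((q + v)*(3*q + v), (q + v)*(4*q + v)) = q + v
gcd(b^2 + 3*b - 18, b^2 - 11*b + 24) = b - 3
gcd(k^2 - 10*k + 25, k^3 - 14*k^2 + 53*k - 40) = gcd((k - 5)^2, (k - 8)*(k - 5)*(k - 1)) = k - 5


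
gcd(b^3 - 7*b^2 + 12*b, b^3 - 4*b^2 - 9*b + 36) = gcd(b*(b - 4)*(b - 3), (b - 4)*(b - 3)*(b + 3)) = b^2 - 7*b + 12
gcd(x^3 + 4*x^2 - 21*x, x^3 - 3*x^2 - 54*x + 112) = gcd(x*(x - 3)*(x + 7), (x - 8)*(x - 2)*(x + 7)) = x + 7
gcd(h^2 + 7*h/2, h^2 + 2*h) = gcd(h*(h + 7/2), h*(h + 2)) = h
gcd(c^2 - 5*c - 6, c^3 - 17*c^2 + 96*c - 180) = c - 6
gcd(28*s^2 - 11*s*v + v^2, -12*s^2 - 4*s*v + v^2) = 1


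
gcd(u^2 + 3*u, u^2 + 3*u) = u^2 + 3*u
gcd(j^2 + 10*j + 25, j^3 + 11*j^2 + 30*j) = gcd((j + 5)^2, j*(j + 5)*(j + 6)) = j + 5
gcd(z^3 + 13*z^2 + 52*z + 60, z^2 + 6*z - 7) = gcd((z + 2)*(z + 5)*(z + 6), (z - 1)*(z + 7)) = 1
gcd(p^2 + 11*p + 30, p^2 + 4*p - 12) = p + 6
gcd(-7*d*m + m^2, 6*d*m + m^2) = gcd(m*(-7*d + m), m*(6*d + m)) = m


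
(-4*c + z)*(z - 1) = -4*c*z + 4*c + z^2 - z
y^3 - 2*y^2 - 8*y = y*(y - 4)*(y + 2)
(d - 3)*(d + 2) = d^2 - d - 6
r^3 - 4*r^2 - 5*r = r*(r - 5)*(r + 1)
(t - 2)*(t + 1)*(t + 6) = t^3 + 5*t^2 - 8*t - 12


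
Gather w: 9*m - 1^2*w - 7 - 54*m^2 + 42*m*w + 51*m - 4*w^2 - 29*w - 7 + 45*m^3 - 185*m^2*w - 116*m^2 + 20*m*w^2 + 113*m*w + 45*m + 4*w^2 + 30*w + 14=45*m^3 - 170*m^2 + 20*m*w^2 + 105*m + w*(-185*m^2 + 155*m)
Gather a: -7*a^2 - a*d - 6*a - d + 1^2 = -7*a^2 + a*(-d - 6) - d + 1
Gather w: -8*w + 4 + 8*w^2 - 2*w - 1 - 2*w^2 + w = 6*w^2 - 9*w + 3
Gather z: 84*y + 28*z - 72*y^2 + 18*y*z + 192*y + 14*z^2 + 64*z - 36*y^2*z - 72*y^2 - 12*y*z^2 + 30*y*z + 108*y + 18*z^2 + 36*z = -144*y^2 + 384*y + z^2*(32 - 12*y) + z*(-36*y^2 + 48*y + 128)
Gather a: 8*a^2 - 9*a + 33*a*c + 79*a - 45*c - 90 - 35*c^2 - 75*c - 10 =8*a^2 + a*(33*c + 70) - 35*c^2 - 120*c - 100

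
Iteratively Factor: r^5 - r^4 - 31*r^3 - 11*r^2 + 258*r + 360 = (r - 4)*(r^4 + 3*r^3 - 19*r^2 - 87*r - 90) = (r - 5)*(r - 4)*(r^3 + 8*r^2 + 21*r + 18) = (r - 5)*(r - 4)*(r + 3)*(r^2 + 5*r + 6) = (r - 5)*(r - 4)*(r + 2)*(r + 3)*(r + 3)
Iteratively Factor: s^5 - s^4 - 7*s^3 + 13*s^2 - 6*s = (s)*(s^4 - s^3 - 7*s^2 + 13*s - 6) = s*(s - 1)*(s^3 - 7*s + 6) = s*(s - 1)^2*(s^2 + s - 6) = s*(s - 2)*(s - 1)^2*(s + 3)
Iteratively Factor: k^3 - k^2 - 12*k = (k - 4)*(k^2 + 3*k) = (k - 4)*(k + 3)*(k)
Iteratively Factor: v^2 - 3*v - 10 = (v + 2)*(v - 5)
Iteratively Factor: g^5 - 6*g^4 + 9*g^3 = (g - 3)*(g^4 - 3*g^3) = g*(g - 3)*(g^3 - 3*g^2) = g^2*(g - 3)*(g^2 - 3*g) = g^2*(g - 3)^2*(g)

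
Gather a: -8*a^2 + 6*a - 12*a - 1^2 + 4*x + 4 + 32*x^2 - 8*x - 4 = -8*a^2 - 6*a + 32*x^2 - 4*x - 1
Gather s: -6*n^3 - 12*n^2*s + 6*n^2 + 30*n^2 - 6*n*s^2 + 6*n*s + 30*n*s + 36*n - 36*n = -6*n^3 + 36*n^2 - 6*n*s^2 + s*(-12*n^2 + 36*n)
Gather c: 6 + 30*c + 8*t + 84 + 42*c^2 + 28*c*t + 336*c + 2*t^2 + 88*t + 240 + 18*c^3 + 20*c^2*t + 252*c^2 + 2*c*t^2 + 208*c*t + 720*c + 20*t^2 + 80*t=18*c^3 + c^2*(20*t + 294) + c*(2*t^2 + 236*t + 1086) + 22*t^2 + 176*t + 330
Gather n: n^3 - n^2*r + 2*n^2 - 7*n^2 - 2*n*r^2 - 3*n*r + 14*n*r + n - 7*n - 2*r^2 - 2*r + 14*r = n^3 + n^2*(-r - 5) + n*(-2*r^2 + 11*r - 6) - 2*r^2 + 12*r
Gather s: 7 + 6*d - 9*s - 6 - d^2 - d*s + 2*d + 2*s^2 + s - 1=-d^2 + 8*d + 2*s^2 + s*(-d - 8)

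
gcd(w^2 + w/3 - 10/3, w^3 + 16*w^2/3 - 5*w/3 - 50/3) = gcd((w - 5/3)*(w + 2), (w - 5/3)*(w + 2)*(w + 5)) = w^2 + w/3 - 10/3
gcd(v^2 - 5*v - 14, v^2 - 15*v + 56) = v - 7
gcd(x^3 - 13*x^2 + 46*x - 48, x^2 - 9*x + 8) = x - 8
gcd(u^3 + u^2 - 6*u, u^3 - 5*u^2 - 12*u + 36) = u^2 + u - 6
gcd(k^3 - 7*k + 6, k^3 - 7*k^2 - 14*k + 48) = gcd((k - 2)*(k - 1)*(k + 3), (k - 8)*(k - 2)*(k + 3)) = k^2 + k - 6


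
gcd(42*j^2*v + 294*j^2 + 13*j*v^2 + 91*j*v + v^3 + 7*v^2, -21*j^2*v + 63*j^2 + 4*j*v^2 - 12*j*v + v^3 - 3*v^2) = 7*j + v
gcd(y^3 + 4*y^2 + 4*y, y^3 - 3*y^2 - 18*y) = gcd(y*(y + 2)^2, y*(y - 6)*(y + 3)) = y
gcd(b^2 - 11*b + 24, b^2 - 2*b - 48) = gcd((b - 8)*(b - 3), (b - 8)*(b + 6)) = b - 8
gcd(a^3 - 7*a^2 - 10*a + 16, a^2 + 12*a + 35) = 1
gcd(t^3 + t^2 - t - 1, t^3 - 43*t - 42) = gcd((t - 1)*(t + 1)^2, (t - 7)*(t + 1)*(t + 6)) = t + 1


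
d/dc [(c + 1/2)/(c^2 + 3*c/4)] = 2*(-8*c^2 - 8*c - 3)/(c^2*(16*c^2 + 24*c + 9))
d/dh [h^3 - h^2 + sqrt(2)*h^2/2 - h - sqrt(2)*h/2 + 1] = 3*h^2 - 2*h + sqrt(2)*h - 1 - sqrt(2)/2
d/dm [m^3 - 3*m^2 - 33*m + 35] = 3*m^2 - 6*m - 33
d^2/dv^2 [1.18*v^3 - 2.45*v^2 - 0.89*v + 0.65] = 7.08*v - 4.9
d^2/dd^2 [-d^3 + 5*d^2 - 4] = 10 - 6*d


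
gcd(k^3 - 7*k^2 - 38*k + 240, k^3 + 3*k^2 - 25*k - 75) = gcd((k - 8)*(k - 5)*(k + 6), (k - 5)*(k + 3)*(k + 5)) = k - 5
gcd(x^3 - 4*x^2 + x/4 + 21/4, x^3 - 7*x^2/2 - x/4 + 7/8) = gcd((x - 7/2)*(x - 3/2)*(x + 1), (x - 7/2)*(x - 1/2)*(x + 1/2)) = x - 7/2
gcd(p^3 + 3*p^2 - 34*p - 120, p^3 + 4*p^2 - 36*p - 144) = p^2 - 2*p - 24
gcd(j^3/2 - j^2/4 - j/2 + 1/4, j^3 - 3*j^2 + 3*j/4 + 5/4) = j - 1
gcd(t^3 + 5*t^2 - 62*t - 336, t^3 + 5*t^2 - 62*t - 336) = t^3 + 5*t^2 - 62*t - 336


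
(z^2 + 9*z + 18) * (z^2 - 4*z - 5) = z^4 + 5*z^3 - 23*z^2 - 117*z - 90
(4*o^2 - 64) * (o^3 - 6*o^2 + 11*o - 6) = 4*o^5 - 24*o^4 - 20*o^3 + 360*o^2 - 704*o + 384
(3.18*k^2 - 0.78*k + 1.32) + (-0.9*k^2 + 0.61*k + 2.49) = 2.28*k^2 - 0.17*k + 3.81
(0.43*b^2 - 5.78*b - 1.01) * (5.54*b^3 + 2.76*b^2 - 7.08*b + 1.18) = 2.3822*b^5 - 30.8344*b^4 - 24.5926*b^3 + 38.6422*b^2 + 0.3304*b - 1.1918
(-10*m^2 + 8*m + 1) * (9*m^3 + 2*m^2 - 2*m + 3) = -90*m^5 + 52*m^4 + 45*m^3 - 44*m^2 + 22*m + 3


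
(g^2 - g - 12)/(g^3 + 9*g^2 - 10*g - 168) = (g + 3)/(g^2 + 13*g + 42)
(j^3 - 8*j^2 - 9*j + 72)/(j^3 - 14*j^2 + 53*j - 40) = (j^2 - 9)/(j^2 - 6*j + 5)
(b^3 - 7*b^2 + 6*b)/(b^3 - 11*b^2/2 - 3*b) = 2*(b - 1)/(2*b + 1)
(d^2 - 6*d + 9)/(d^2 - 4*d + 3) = (d - 3)/(d - 1)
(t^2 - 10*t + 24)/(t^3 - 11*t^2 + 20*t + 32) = (t - 6)/(t^2 - 7*t - 8)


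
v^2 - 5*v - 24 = (v - 8)*(v + 3)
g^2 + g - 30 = (g - 5)*(g + 6)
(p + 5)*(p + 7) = p^2 + 12*p + 35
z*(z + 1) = z^2 + z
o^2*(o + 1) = o^3 + o^2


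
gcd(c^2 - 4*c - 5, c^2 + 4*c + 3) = c + 1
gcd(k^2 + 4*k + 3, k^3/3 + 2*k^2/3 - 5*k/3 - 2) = k^2 + 4*k + 3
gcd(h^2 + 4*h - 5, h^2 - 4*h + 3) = h - 1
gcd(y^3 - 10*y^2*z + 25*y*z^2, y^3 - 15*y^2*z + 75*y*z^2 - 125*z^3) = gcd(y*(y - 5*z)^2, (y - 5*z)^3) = y^2 - 10*y*z + 25*z^2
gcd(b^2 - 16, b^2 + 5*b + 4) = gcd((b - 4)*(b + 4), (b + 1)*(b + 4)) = b + 4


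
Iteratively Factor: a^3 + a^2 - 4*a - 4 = (a + 1)*(a^2 - 4) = (a - 2)*(a + 1)*(a + 2)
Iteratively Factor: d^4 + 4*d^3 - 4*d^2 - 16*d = (d)*(d^3 + 4*d^2 - 4*d - 16) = d*(d + 4)*(d^2 - 4) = d*(d + 2)*(d + 4)*(d - 2)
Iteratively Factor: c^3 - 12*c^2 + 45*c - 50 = (c - 5)*(c^2 - 7*c + 10) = (c - 5)^2*(c - 2)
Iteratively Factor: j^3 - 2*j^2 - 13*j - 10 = (j - 5)*(j^2 + 3*j + 2) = (j - 5)*(j + 1)*(j + 2)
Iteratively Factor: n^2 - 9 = (n - 3)*(n + 3)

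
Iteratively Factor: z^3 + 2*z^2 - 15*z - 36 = (z - 4)*(z^2 + 6*z + 9) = (z - 4)*(z + 3)*(z + 3)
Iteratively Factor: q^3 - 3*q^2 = (q)*(q^2 - 3*q) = q^2*(q - 3)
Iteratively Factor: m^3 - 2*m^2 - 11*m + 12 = (m - 1)*(m^2 - m - 12) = (m - 1)*(m + 3)*(m - 4)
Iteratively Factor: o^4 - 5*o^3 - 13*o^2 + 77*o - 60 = (o - 1)*(o^3 - 4*o^2 - 17*o + 60) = (o - 3)*(o - 1)*(o^2 - o - 20) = (o - 5)*(o - 3)*(o - 1)*(o + 4)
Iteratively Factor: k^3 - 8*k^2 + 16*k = (k)*(k^2 - 8*k + 16) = k*(k - 4)*(k - 4)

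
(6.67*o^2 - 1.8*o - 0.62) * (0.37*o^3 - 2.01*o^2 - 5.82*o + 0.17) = 2.4679*o^5 - 14.0727*o^4 - 35.4308*o^3 + 12.8561*o^2 + 3.3024*o - 0.1054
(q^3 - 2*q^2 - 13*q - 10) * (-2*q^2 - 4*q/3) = -2*q^5 + 8*q^4/3 + 86*q^3/3 + 112*q^2/3 + 40*q/3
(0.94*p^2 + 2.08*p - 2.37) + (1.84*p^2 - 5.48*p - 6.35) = 2.78*p^2 - 3.4*p - 8.72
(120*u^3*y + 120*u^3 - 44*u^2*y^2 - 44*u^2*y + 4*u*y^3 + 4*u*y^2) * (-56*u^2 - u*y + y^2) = -6720*u^5*y - 6720*u^5 + 2344*u^4*y^2 + 2344*u^4*y - 60*u^3*y^3 - 60*u^3*y^2 - 48*u^2*y^4 - 48*u^2*y^3 + 4*u*y^5 + 4*u*y^4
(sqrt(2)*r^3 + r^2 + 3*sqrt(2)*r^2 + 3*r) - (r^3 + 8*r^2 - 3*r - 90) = -r^3 + sqrt(2)*r^3 - 7*r^2 + 3*sqrt(2)*r^2 + 6*r + 90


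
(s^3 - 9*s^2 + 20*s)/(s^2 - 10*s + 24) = s*(s - 5)/(s - 6)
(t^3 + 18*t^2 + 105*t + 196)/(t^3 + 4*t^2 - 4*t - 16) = (t^2 + 14*t + 49)/(t^2 - 4)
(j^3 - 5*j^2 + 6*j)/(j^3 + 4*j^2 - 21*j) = (j - 2)/(j + 7)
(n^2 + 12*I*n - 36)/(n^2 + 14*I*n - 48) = (n + 6*I)/(n + 8*I)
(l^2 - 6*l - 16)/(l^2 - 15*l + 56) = (l + 2)/(l - 7)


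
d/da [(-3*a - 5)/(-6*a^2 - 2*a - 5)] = (-18*a^2 - 60*a + 5)/(36*a^4 + 24*a^3 + 64*a^2 + 20*a + 25)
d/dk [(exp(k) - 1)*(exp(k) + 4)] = (2*exp(k) + 3)*exp(k)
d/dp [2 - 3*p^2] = -6*p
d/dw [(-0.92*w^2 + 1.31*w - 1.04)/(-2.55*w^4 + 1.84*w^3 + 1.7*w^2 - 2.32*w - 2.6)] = (-4.692*w^5 + 11.7143*w^4 - 15.4288*w^3 + 5.6482*w^2 + 8.32*w - 5.8188)/(6.5025*w^8 - 9.384*w^7 - 5.2844*w^6 + 18.088*w^5 + 7.6124*w^4 - 17.456*w^3 - 3.4576*w^2 + 12.064*w + 6.76)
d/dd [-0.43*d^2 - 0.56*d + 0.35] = -0.86*d - 0.56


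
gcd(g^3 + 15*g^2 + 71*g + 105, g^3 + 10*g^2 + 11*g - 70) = g^2 + 12*g + 35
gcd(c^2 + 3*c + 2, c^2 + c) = c + 1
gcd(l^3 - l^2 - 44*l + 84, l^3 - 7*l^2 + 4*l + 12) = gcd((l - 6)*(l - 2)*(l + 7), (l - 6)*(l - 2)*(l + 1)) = l^2 - 8*l + 12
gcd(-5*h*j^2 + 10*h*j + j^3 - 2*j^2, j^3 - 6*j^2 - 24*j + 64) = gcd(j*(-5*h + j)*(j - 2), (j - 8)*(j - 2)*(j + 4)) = j - 2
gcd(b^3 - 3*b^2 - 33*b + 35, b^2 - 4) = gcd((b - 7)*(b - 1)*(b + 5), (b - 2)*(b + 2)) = 1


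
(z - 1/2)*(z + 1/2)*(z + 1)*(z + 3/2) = z^4 + 5*z^3/2 + 5*z^2/4 - 5*z/8 - 3/8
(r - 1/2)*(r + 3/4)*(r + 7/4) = r^3 + 2*r^2 + r/16 - 21/32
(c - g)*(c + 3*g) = c^2 + 2*c*g - 3*g^2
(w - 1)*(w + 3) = w^2 + 2*w - 3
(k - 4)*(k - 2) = k^2 - 6*k + 8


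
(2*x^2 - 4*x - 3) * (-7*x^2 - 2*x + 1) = -14*x^4 + 24*x^3 + 31*x^2 + 2*x - 3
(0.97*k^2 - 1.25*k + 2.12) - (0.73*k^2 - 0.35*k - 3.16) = 0.24*k^2 - 0.9*k + 5.28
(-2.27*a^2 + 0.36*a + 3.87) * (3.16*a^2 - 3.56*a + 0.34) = -7.1732*a^4 + 9.2188*a^3 + 10.1758*a^2 - 13.6548*a + 1.3158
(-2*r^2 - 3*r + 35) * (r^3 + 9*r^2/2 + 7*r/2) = -2*r^5 - 12*r^4 + 29*r^3/2 + 147*r^2 + 245*r/2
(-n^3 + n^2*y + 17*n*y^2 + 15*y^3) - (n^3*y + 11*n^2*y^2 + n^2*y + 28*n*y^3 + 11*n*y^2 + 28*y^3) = -n^3*y - n^3 - 11*n^2*y^2 - 28*n*y^3 + 6*n*y^2 - 13*y^3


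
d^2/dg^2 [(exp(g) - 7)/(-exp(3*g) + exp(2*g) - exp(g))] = (-4*exp(5*g) + 66*exp(4*g) - 74*exp(3*g) + 41*exp(2*g) - 21*exp(g) + 7)*exp(-g)/(exp(6*g) - 3*exp(5*g) + 6*exp(4*g) - 7*exp(3*g) + 6*exp(2*g) - 3*exp(g) + 1)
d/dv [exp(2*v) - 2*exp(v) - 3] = 2*(exp(v) - 1)*exp(v)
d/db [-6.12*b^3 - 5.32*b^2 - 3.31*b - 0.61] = -18.36*b^2 - 10.64*b - 3.31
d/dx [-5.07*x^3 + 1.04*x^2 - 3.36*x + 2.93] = -15.21*x^2 + 2.08*x - 3.36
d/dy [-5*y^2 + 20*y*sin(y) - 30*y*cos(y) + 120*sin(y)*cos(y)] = 30*y*sin(y) + 20*y*cos(y) - 10*y + 20*sin(y) - 30*cos(y) + 120*cos(2*y)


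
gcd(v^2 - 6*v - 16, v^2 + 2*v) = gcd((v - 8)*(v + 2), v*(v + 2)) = v + 2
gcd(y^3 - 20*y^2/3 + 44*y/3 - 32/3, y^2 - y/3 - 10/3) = y - 2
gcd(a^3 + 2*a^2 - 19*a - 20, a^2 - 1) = a + 1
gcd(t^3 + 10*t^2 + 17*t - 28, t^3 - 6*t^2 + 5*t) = t - 1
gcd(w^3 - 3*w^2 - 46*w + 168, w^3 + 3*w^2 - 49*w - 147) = w + 7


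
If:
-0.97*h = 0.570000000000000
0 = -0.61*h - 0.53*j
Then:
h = -0.59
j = 0.68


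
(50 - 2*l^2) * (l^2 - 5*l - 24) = -2*l^4 + 10*l^3 + 98*l^2 - 250*l - 1200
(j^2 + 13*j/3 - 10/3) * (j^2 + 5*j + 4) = j^4 + 28*j^3/3 + 67*j^2/3 + 2*j/3 - 40/3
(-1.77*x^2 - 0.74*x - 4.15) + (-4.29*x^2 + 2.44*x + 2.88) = -6.06*x^2 + 1.7*x - 1.27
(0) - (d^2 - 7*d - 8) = -d^2 + 7*d + 8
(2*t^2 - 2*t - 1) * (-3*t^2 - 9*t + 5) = -6*t^4 - 12*t^3 + 31*t^2 - t - 5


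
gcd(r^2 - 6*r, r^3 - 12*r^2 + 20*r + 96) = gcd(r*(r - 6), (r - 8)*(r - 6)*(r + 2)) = r - 6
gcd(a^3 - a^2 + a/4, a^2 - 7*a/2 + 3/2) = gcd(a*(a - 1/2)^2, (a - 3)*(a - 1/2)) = a - 1/2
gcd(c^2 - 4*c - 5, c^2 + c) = c + 1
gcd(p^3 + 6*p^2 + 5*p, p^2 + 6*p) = p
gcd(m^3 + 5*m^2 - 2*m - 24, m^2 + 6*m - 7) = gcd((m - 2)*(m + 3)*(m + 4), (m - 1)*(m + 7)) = 1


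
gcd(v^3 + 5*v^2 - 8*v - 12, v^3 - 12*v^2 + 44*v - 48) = v - 2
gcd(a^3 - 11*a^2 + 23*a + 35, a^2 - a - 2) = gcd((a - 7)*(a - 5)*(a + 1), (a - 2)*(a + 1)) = a + 1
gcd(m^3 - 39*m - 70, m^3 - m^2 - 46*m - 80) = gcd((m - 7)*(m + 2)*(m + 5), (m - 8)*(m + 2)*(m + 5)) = m^2 + 7*m + 10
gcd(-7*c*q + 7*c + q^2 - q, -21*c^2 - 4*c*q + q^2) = -7*c + q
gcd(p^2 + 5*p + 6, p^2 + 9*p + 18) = p + 3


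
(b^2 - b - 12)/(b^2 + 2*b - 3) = (b - 4)/(b - 1)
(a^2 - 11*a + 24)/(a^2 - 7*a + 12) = (a - 8)/(a - 4)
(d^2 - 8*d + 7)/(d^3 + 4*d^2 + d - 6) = (d - 7)/(d^2 + 5*d + 6)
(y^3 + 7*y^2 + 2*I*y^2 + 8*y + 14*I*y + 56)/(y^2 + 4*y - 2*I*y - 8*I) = (y^2 + y*(7 + 4*I) + 28*I)/(y + 4)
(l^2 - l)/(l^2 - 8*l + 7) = l/(l - 7)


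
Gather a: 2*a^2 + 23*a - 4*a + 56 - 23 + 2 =2*a^2 + 19*a + 35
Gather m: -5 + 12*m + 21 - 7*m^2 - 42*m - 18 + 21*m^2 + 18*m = 14*m^2 - 12*m - 2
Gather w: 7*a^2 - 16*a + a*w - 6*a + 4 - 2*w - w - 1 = 7*a^2 - 22*a + w*(a - 3) + 3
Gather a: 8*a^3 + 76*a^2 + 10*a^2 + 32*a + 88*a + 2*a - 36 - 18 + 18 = 8*a^3 + 86*a^2 + 122*a - 36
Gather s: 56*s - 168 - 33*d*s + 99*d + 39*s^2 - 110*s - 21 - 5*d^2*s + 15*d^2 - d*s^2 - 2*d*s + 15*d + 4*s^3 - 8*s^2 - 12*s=15*d^2 + 114*d + 4*s^3 + s^2*(31 - d) + s*(-5*d^2 - 35*d - 66) - 189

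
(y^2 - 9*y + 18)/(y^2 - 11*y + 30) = (y - 3)/(y - 5)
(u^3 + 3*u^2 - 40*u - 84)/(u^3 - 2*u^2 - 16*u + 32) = (u^3 + 3*u^2 - 40*u - 84)/(u^3 - 2*u^2 - 16*u + 32)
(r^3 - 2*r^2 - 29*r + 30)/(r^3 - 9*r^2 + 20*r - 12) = (r + 5)/(r - 2)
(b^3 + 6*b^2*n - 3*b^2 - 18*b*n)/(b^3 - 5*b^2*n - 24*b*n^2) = (-b^2 - 6*b*n + 3*b + 18*n)/(-b^2 + 5*b*n + 24*n^2)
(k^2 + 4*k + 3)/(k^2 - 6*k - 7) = (k + 3)/(k - 7)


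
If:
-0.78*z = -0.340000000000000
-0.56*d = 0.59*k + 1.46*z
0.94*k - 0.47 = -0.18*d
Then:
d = -2.08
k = 0.90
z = 0.44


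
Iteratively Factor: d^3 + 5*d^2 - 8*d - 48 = (d - 3)*(d^2 + 8*d + 16) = (d - 3)*(d + 4)*(d + 4)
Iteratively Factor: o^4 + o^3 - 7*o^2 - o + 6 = (o - 2)*(o^3 + 3*o^2 - o - 3) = (o - 2)*(o - 1)*(o^2 + 4*o + 3) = (o - 2)*(o - 1)*(o + 3)*(o + 1)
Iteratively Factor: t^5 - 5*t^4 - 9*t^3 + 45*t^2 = (t)*(t^4 - 5*t^3 - 9*t^2 + 45*t) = t^2*(t^3 - 5*t^2 - 9*t + 45) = t^2*(t - 3)*(t^2 - 2*t - 15) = t^2*(t - 3)*(t + 3)*(t - 5)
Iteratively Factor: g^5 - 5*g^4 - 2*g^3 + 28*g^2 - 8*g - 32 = (g - 4)*(g^4 - g^3 - 6*g^2 + 4*g + 8) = (g - 4)*(g - 2)*(g^3 + g^2 - 4*g - 4) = (g - 4)*(g - 2)*(g + 1)*(g^2 - 4) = (g - 4)*(g - 2)^2*(g + 1)*(g + 2)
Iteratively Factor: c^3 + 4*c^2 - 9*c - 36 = (c + 4)*(c^2 - 9) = (c - 3)*(c + 4)*(c + 3)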